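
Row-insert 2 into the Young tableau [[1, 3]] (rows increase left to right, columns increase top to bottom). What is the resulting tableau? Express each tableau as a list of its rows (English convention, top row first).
In row 1, 2 replaces 3 (the leftmost entry greater than 2); 3 is bumped to row 2. 3 starts a new row 2. The new tableau is [[1, 2], [3]].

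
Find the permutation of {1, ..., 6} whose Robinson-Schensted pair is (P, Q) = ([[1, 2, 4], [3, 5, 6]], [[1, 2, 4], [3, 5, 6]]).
3 5 1 6 2 4

Reverse the RSK construction: for i from n down to 1, find the cell of Q containing i, remove the entry at that cell from P, and reverse-bump it up through P; the value ejected from row 1 is w(i).

Step i=6: Q has 6 at row 2, column 3; remove 6 from row 2 of P and reverse-bump: 6 enters row 1 and ejects 4. So w(6) = 4. P is now [[1, 2, 6], [3, 5]].
Step i=5: Q has 5 at row 2, column 2; remove 5 from row 2 of P and reverse-bump: 5 enters row 1 and ejects 2. So w(5) = 2. P is now [[1, 5, 6], [3]].
Step i=4: Q has 4 at row 1, column 3; remove that cell from P, ejecting 6. So w(4) = 6. P is now [[1, 5], [3]].
Step i=3: Q has 3 at row 2, column 1; remove 3 from row 2 of P and reverse-bump: 3 enters row 1 and ejects 1. So w(3) = 1. P is now [[3, 5]].
Step i=2: Q has 2 at row 1, column 2; remove that cell from P, ejecting 5. So w(2) = 5. P is now [[3]].
Step i=1: Q has 1 at row 1, column 1; remove that cell from P, ejecting 3. So w(1) = 3. P is now [].

So w = 3 5 1 6 2 4.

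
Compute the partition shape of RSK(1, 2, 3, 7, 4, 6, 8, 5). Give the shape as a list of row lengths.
Row-insert each entry into an empty tableau.

After inserting 1: P = [[1]].
After inserting 2: P = [[1, 2]].
After inserting 3: P = [[1, 2, 3]].
After inserting 7: P = [[1, 2, 3, 7]].
After inserting 4: P = [[1, 2, 3, 4], [7]].
After inserting 6: P = [[1, 2, 3, 4, 6], [7]].
After inserting 8: P = [[1, 2, 3, 4, 6, 8], [7]].
After inserting 5: P = [[1, 2, 3, 4, 5, 8], [6], [7]].

The final insertion tableau P = [[1, 2, 3, 4, 5, 8], [6], [7]] has shape [6, 1, 1].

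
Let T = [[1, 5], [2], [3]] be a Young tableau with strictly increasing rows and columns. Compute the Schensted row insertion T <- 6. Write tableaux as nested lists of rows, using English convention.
6 is larger than every entry of row 1, so it is appended to row 1. The new tableau is [[1, 5, 6], [2], [3]].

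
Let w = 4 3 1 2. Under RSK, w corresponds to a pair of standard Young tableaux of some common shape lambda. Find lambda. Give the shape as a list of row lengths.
RSK row insertion gives P = [[1, 2], [3], [4]], which has shape [2, 1, 1].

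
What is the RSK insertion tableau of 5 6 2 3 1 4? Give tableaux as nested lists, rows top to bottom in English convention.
Insert 5: appended to row 1. P = [[5]].
Insert 6: appended to row 1. P = [[5, 6]].
Insert 2: 2 bumps 5 from row 1; 5 starts row 2. P = [[2, 6], [5]].
Insert 3: 3 bumps 6 from row 1; 6 appends to row 2. P = [[2, 3], [5, 6]].
Insert 1: 1 bumps 2 from row 1; 2 bumps 5 from row 2; 5 starts row 3. P = [[1, 3], [2, 6], [5]].
Insert 4: appended to row 1. P = [[1, 3, 4], [2, 6], [5]].

So P = [[1, 3, 4], [2, 6], [5]].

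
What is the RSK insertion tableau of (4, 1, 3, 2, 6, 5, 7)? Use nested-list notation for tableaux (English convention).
P = [[1, 2, 5, 7], [3, 6], [4]]

After inserting 4: P = [[4]].
After inserting 1: P = [[1], [4]].
After inserting 3: P = [[1, 3], [4]].
After inserting 2: P = [[1, 2], [3], [4]].
After inserting 6: P = [[1, 2, 6], [3], [4]].
After inserting 5: P = [[1, 2, 5], [3, 6], [4]].
After inserting 7: P = [[1, 2, 5, 7], [3, 6], [4]].

So P = [[1, 2, 5, 7], [3, 6], [4]].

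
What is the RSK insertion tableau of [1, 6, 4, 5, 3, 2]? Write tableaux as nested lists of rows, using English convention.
Insert 1: appended to row 1. P = [[1]].
Insert 6: appended to row 1. P = [[1, 6]].
Insert 4: 4 bumps 6 from row 1; 6 starts row 2. P = [[1, 4], [6]].
Insert 5: appended to row 1. P = [[1, 4, 5], [6]].
Insert 3: 3 bumps 4 from row 1; 4 bumps 6 from row 2; 6 starts row 3. P = [[1, 3, 5], [4], [6]].
Insert 2: 2 bumps 3 from row 1; 3 bumps 4 from row 2; 4 bumps 6 from row 3; 6 starts row 4. P = [[1, 2, 5], [3], [4], [6]].

So P = [[1, 2, 5], [3], [4], [6]].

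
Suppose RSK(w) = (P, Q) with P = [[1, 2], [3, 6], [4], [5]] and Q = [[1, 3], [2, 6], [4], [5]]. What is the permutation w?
Reverse RSK: for i = n, n-1, ..., 1, locate i in Q, remove the corresponding corner cell from P, and reverse-bump its entry up through P; the value ejected from row 1 is w(i).

So w = 5 4 6 3 1 2.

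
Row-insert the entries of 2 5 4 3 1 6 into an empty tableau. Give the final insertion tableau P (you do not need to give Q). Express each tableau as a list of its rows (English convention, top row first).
P = [[1, 3, 6], [2], [4], [5]]

Insert 2: appended to row 1. P = [[2]].
Insert 5: appended to row 1. P = [[2, 5]].
Insert 4: 4 bumps 5 from row 1; 5 starts row 2. P = [[2, 4], [5]].
Insert 3: 3 bumps 4 from row 1; 4 bumps 5 from row 2; 5 starts row 3. P = [[2, 3], [4], [5]].
Insert 1: 1 bumps 2 from row 1; 2 bumps 4 from row 2; 4 bumps 5 from row 3; 5 starts row 4. P = [[1, 3], [2], [4], [5]].
Insert 6: appended to row 1. P = [[1, 3, 6], [2], [4], [5]].

So P = [[1, 3, 6], [2], [4], [5]].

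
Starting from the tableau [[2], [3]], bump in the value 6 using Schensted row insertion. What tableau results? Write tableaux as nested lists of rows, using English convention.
[[2, 6], [3]]

6 is larger than every entry of row 1, so it is appended to row 1. The new tableau is [[2, 6], [3]].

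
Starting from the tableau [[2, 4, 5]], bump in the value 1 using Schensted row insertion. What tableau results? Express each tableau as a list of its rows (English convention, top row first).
In row 1, 1 replaces 2 (the leftmost entry greater than 1); 2 is bumped to row 2. 2 starts a new row 2. The new tableau is [[1, 4, 5], [2]].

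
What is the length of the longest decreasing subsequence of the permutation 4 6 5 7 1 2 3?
3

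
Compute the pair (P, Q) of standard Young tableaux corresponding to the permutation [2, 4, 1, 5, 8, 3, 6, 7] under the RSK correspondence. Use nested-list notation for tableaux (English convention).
Insert each entry of the permutation into P by Schensted row insertion, recording in Q the position of each new cell.

Insert 2: appended to row 1. P = [[2]].
Insert 4: appended to row 1. P = [[2, 4]].
Insert 1: 1 bumps 2 from row 1; 2 starts row 2. P = [[1, 4], [2]].
Insert 5: appended to row 1. P = [[1, 4, 5], [2]].
Insert 8: appended to row 1. P = [[1, 4, 5, 8], [2]].
Insert 3: 3 bumps 4 from row 1; 4 appends to row 2. P = [[1, 3, 5, 8], [2, 4]].
Insert 6: 6 bumps 8 from row 1; 8 appends to row 2. P = [[1, 3, 5, 6], [2, 4, 8]].
Insert 7: appended to row 1. P = [[1, 3, 5, 6, 7], [2, 4, 8]].

So P = [[1, 3, 5, 6, 7], [2, 4, 8]], Q = [[1, 2, 4, 5, 8], [3, 6, 7]].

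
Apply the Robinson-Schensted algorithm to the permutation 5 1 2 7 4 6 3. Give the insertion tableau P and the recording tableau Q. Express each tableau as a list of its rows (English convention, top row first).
Insert each entry of the permutation into P by Schensted row insertion, recording in Q the position of each new cell.

Insert 5: appended to row 1. P = [[5]].
Insert 1: 1 bumps 5 from row 1; 5 starts row 2. P = [[1], [5]].
Insert 2: appended to row 1. P = [[1, 2], [5]].
Insert 7: appended to row 1. P = [[1, 2, 7], [5]].
Insert 4: 4 bumps 7 from row 1; 7 appends to row 2. P = [[1, 2, 4], [5, 7]].
Insert 6: appended to row 1. P = [[1, 2, 4, 6], [5, 7]].
Insert 3: 3 bumps 4 from row 1; 4 bumps 5 from row 2; 5 starts row 3. P = [[1, 2, 3, 6], [4, 7], [5]].

So P = [[1, 2, 3, 6], [4, 7], [5]], Q = [[1, 3, 4, 6], [2, 5], [7]].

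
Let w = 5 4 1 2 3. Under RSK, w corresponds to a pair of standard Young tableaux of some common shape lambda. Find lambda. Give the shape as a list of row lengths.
Row-insert each entry into an empty tableau.

After inserting 5: P = [[5]].
After inserting 4: P = [[4], [5]].
After inserting 1: P = [[1], [4], [5]].
After inserting 2: P = [[1, 2], [4], [5]].
After inserting 3: P = [[1, 2, 3], [4], [5]].

The final insertion tableau P = [[1, 2, 3], [4], [5]] has shape [3, 1, 1].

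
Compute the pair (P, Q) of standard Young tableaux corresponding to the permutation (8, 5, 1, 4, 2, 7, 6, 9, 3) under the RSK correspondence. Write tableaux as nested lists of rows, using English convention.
Insert each entry of the permutation into P by Schensted row insertion, recording in Q the position of each new cell.

After inserting 8: P = [[8]].
After inserting 5: P = [[5], [8]].
After inserting 1: P = [[1], [5], [8]].
After inserting 4: P = [[1, 4], [5], [8]].
After inserting 2: P = [[1, 2], [4], [5], [8]].
After inserting 7: P = [[1, 2, 7], [4], [5], [8]].
After inserting 6: P = [[1, 2, 6], [4, 7], [5], [8]].
After inserting 9: P = [[1, 2, 6, 9], [4, 7], [5], [8]].
After inserting 3: P = [[1, 2, 3, 9], [4, 6], [5, 7], [8]].

So P = [[1, 2, 3, 9], [4, 6], [5, 7], [8]], Q = [[1, 4, 6, 8], [2, 7], [3, 9], [5]].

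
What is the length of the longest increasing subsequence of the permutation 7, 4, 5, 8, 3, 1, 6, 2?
3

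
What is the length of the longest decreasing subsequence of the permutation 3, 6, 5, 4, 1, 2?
4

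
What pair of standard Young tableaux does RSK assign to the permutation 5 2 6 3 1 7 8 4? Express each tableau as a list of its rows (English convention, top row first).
Insert each entry of the permutation into P by Schensted row insertion, recording in Q the position of each new cell.

Insert 5: appended to row 1. P = [[5]].
Insert 2: 2 bumps 5 from row 1; 5 starts row 2. P = [[2], [5]].
Insert 6: appended to row 1. P = [[2, 6], [5]].
Insert 3: 3 bumps 6 from row 1; 6 appends to row 2. P = [[2, 3], [5, 6]].
Insert 1: 1 bumps 2 from row 1; 2 bumps 5 from row 2; 5 starts row 3. P = [[1, 3], [2, 6], [5]].
Insert 7: appended to row 1. P = [[1, 3, 7], [2, 6], [5]].
Insert 8: appended to row 1. P = [[1, 3, 7, 8], [2, 6], [5]].
Insert 4: 4 bumps 7 from row 1; 7 appends to row 2. P = [[1, 3, 4, 8], [2, 6, 7], [5]].

So P = [[1, 3, 4, 8], [2, 6, 7], [5]], Q = [[1, 3, 6, 7], [2, 4, 8], [5]].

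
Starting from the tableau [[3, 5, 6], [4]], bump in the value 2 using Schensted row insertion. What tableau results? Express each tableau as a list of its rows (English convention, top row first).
[[2, 5, 6], [3], [4]]

In row 1, 2 replaces 3 (the leftmost entry greater than 2); 3 is bumped to row 2. In row 2, 3 replaces 4 (the leftmost entry greater than 3); 4 is bumped to row 3. 4 starts a new row 3. The new tableau is [[2, 5, 6], [3], [4]].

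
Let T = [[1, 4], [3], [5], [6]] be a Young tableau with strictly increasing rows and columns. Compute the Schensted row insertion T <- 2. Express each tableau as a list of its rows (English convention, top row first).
In row 1, 2 replaces 4 (the leftmost entry greater than 2); 4 is bumped to row 2. 4 is appended to row 2. The new tableau is [[1, 2], [3, 4], [5], [6]].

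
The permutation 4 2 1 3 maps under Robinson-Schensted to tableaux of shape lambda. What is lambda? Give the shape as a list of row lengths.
Row-insert each entry into an empty tableau.

After inserting 4: P = [[4]].
After inserting 2: P = [[2], [4]].
After inserting 1: P = [[1], [2], [4]].
After inserting 3: P = [[1, 3], [2], [4]].

The final insertion tableau P = [[1, 3], [2], [4]] has shape [2, 1, 1].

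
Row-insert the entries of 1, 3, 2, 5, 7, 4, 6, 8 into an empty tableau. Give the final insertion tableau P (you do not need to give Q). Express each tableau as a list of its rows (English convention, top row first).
P = [[1, 2, 4, 6, 8], [3, 5, 7]]

Insert 1: appended to row 1. P = [[1]].
Insert 3: appended to row 1. P = [[1, 3]].
Insert 2: 2 bumps 3 from row 1; 3 starts row 2. P = [[1, 2], [3]].
Insert 5: appended to row 1. P = [[1, 2, 5], [3]].
Insert 7: appended to row 1. P = [[1, 2, 5, 7], [3]].
Insert 4: 4 bumps 5 from row 1; 5 appends to row 2. P = [[1, 2, 4, 7], [3, 5]].
Insert 6: 6 bumps 7 from row 1; 7 appends to row 2. P = [[1, 2, 4, 6], [3, 5, 7]].
Insert 8: appended to row 1. P = [[1, 2, 4, 6, 8], [3, 5, 7]].

So P = [[1, 2, 4, 6, 8], [3, 5, 7]].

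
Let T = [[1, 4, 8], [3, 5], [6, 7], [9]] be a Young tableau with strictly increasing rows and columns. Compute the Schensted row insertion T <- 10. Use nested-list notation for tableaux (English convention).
[[1, 4, 8, 10], [3, 5], [6, 7], [9]]

10 is larger than every entry of row 1, so it is appended to row 1. The new tableau is [[1, 4, 8, 10], [3, 5], [6, 7], [9]].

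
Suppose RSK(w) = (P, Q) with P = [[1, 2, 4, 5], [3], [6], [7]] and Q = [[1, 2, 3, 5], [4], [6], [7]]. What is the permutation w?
1 3 7 4 6 5 2

Reverse the RSK construction: for i from n down to 1, find the cell of Q containing i, remove the entry at that cell from P, and reverse-bump it up through P; the value ejected from row 1 is w(i).

Step i=7: Q has 7 at row 4, column 1; remove 7 from row 4 of P and reverse-bump: 7 enters row 3 and ejects 6; 6 enters row 2 and ejects 3; 3 enters row 1 and ejects 2. So w(7) = 2. P is now [[1, 3, 4, 5], [6], [7]].
Step i=6: Q has 6 at row 3, column 1; remove 7 from row 3 of P and reverse-bump: 7 enters row 2 and ejects 6; 6 enters row 1 and ejects 5. So w(6) = 5. P is now [[1, 3, 4, 6], [7]].
Step i=5: Q has 5 at row 1, column 4; remove that cell from P, ejecting 6. So w(5) = 6. P is now [[1, 3, 4], [7]].
Step i=4: Q has 4 at row 2, column 1; remove 7 from row 2 of P and reverse-bump: 7 enters row 1 and ejects 4. So w(4) = 4. P is now [[1, 3, 7]].
Step i=3: Q has 3 at row 1, column 3; remove that cell from P, ejecting 7. So w(3) = 7. P is now [[1, 3]].
Step i=2: Q has 2 at row 1, column 2; remove that cell from P, ejecting 3. So w(2) = 3. P is now [[1]].
Step i=1: Q has 1 at row 1, column 1; remove that cell from P, ejecting 1. So w(1) = 1. P is now [].

So w = 1 3 7 4 6 5 2.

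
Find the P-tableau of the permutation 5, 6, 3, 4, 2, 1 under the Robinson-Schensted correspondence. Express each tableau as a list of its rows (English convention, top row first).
P = [[1, 4], [2, 6], [3], [5]]

Insert 5: appended to row 1. P = [[5]].
Insert 6: appended to row 1. P = [[5, 6]].
Insert 3: 3 bumps 5 from row 1; 5 starts row 2. P = [[3, 6], [5]].
Insert 4: 4 bumps 6 from row 1; 6 appends to row 2. P = [[3, 4], [5, 6]].
Insert 2: 2 bumps 3 from row 1; 3 bumps 5 from row 2; 5 starts row 3. P = [[2, 4], [3, 6], [5]].
Insert 1: 1 bumps 2 from row 1; 2 bumps 3 from row 2; 3 bumps 5 from row 3; 5 starts row 4. P = [[1, 4], [2, 6], [3], [5]].

So P = [[1, 4], [2, 6], [3], [5]].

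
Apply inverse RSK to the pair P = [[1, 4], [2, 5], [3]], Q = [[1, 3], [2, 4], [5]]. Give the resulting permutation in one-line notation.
Reverse the RSK construction: for i from n down to 1, find the cell of Q containing i, remove the entry at that cell from P, and reverse-bump it up through P; the value ejected from row 1 is w(i).

Step i=5: Q has 5 at row 3, column 1; remove 3 from row 3 of P and reverse-bump: 3 enters row 2 and ejects 2; 2 enters row 1 and ejects 1. So w(5) = 1. P is now [[2, 4], [3, 5]].
Step i=4: Q has 4 at row 2, column 2; remove 5 from row 2 of P and reverse-bump: 5 enters row 1 and ejects 4. So w(4) = 4. P is now [[2, 5], [3]].
Step i=3: Q has 3 at row 1, column 2; remove that cell from P, ejecting 5. So w(3) = 5. P is now [[2], [3]].
Step i=2: Q has 2 at row 2, column 1; remove 3 from row 2 of P and reverse-bump: 3 enters row 1 and ejects 2. So w(2) = 2. P is now [[3]].
Step i=1: Q has 1 at row 1, column 1; remove that cell from P, ejecting 3. So w(1) = 3. P is now [].

So w = 3 2 5 4 1.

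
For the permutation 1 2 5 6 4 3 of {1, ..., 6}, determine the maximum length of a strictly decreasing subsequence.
3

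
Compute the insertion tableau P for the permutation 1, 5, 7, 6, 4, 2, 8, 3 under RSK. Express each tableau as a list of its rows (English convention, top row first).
P = [[1, 2, 3, 8], [4, 6], [5], [7]]

After inserting 1: P = [[1]].
After inserting 5: P = [[1, 5]].
After inserting 7: P = [[1, 5, 7]].
After inserting 6: P = [[1, 5, 6], [7]].
After inserting 4: P = [[1, 4, 6], [5], [7]].
After inserting 2: P = [[1, 2, 6], [4], [5], [7]].
After inserting 8: P = [[1, 2, 6, 8], [4], [5], [7]].
After inserting 3: P = [[1, 2, 3, 8], [4, 6], [5], [7]].

So P = [[1, 2, 3, 8], [4, 6], [5], [7]].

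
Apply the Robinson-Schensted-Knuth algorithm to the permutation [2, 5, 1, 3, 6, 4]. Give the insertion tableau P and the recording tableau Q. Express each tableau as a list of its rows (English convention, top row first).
Insert each entry of the permutation into P by Schensted row insertion, recording in Q the position of each new cell.

Insert 2: appended to row 1. P = [[2]].
Insert 5: appended to row 1. P = [[2, 5]].
Insert 1: 1 bumps 2 from row 1; 2 starts row 2. P = [[1, 5], [2]].
Insert 3: 3 bumps 5 from row 1; 5 appends to row 2. P = [[1, 3], [2, 5]].
Insert 6: appended to row 1. P = [[1, 3, 6], [2, 5]].
Insert 4: 4 bumps 6 from row 1; 6 appends to row 2. P = [[1, 3, 4], [2, 5, 6]].

So P = [[1, 3, 4], [2, 5, 6]], Q = [[1, 2, 5], [3, 4, 6]].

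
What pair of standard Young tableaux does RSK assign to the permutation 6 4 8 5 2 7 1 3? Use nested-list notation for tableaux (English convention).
Insert each entry of the permutation into P by Schensted row insertion, recording in Q the position of each new cell.

Insert 6: appended to row 1. P = [[6]].
Insert 4: 4 bumps 6 from row 1; 6 starts row 2. P = [[4], [6]].
Insert 8: appended to row 1. P = [[4, 8], [6]].
Insert 5: 5 bumps 8 from row 1; 8 appends to row 2. P = [[4, 5], [6, 8]].
Insert 2: 2 bumps 4 from row 1; 4 bumps 6 from row 2; 6 starts row 3. P = [[2, 5], [4, 8], [6]].
Insert 7: appended to row 1. P = [[2, 5, 7], [4, 8], [6]].
Insert 1: 1 bumps 2 from row 1; 2 bumps 4 from row 2; 4 bumps 6 from row 3; 6 starts row 4. P = [[1, 5, 7], [2, 8], [4], [6]].
Insert 3: 3 bumps 5 from row 1; 5 bumps 8 from row 2; 8 appends to row 3. P = [[1, 3, 7], [2, 5], [4, 8], [6]].

So P = [[1, 3, 7], [2, 5], [4, 8], [6]], Q = [[1, 3, 6], [2, 4], [5, 8], [7]].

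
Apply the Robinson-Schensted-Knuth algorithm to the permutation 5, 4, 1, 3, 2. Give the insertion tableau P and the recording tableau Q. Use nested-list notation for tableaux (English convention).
P = [[1, 2], [3], [4], [5]], Q = [[1, 4], [2], [3], [5]]

Insert each entry of the permutation into P by Schensted row insertion, recording in Q the position of each new cell.

Insert 5: appended to row 1. P = [[5]].
Insert 4: 4 bumps 5 from row 1; 5 starts row 2. P = [[4], [5]].
Insert 1: 1 bumps 4 from row 1; 4 bumps 5 from row 2; 5 starts row 3. P = [[1], [4], [5]].
Insert 3: appended to row 1. P = [[1, 3], [4], [5]].
Insert 2: 2 bumps 3 from row 1; 3 bumps 4 from row 2; 4 bumps 5 from row 3; 5 starts row 4. P = [[1, 2], [3], [4], [5]].

So P = [[1, 2], [3], [4], [5]], Q = [[1, 4], [2], [3], [5]].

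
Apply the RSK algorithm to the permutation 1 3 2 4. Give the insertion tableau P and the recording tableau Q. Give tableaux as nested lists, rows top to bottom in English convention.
P = [[1, 2, 4], [3]], Q = [[1, 2, 4], [3]]

Insert each entry of the permutation into P by Schensted row insertion, recording in Q the position of each new cell.

Insert 1: appended to row 1. P = [[1]], Q = [[1]].
Insert 3: appended to row 1. P = [[1, 3]], Q = [[1, 2]].
Insert 2: 2 bumps 3 from row 1; 3 starts row 2. P = [[1, 2], [3]], Q = [[1, 2], [3]].
Insert 4: appended to row 1. P = [[1, 2, 4], [3]], Q = [[1, 2, 4], [3]].

So P = [[1, 2, 4], [3]], Q = [[1, 2, 4], [3]].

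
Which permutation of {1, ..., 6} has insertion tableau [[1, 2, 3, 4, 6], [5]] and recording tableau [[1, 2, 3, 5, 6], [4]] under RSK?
Reverse the RSK construction: for i from n down to 1, find the cell of Q containing i, remove the entry at that cell from P, and reverse-bump it up through P; the value ejected from row 1 is w(i).

Step i=6: Q has 6 at row 1, column 5; remove that cell from P, ejecting 6. So w(6) = 6. P is now [[1, 2, 3, 4], [5]].
Step i=5: Q has 5 at row 1, column 4; remove that cell from P, ejecting 4. So w(5) = 4. P is now [[1, 2, 3], [5]].
Step i=4: Q has 4 at row 2, column 1; remove 5 from row 2 of P and reverse-bump: 5 enters row 1 and ejects 3. So w(4) = 3. P is now [[1, 2, 5]].
Step i=3: Q has 3 at row 1, column 3; remove that cell from P, ejecting 5. So w(3) = 5. P is now [[1, 2]].
Step i=2: Q has 2 at row 1, column 2; remove that cell from P, ejecting 2. So w(2) = 2. P is now [[1]].
Step i=1: Q has 1 at row 1, column 1; remove that cell from P, ejecting 1. So w(1) = 1. P is now [].

So w = 1 2 5 3 4 6.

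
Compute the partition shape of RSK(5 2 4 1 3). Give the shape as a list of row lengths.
[2, 2, 1]

Row-insert each entry into an empty tableau.

After inserting 5: P = [[5]].
After inserting 2: P = [[2], [5]].
After inserting 4: P = [[2, 4], [5]].
After inserting 1: P = [[1, 4], [2], [5]].
After inserting 3: P = [[1, 3], [2, 4], [5]].

The final insertion tableau P = [[1, 3], [2, 4], [5]] has shape [2, 2, 1].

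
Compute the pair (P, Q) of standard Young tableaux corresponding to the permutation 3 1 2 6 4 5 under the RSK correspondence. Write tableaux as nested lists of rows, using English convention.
Insert each entry of the permutation into P by Schensted row insertion, recording in Q the position of each new cell.

After inserting 3: P = [[3]].
After inserting 1: P = [[1], [3]].
After inserting 2: P = [[1, 2], [3]].
After inserting 6: P = [[1, 2, 6], [3]].
After inserting 4: P = [[1, 2, 4], [3, 6]].
After inserting 5: P = [[1, 2, 4, 5], [3, 6]].

So P = [[1, 2, 4, 5], [3, 6]], Q = [[1, 3, 4, 6], [2, 5]].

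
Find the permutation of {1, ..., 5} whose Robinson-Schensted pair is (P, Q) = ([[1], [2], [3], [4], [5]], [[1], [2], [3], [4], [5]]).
5 4 3 2 1

Reverse the RSK construction: for i from n down to 1, find the cell of Q containing i, remove the entry at that cell from P, and reverse-bump it up through P; the value ejected from row 1 is w(i).

Step i=5: Q has 5 at row 5, column 1; remove 5 from row 5 of P and reverse-bump: 5 enters row 4 and ejects 4; 4 enters row 3 and ejects 3; 3 enters row 2 and ejects 2; 2 enters row 1 and ejects 1. So w(5) = 1. P is now [[2], [3], [4], [5]].
Step i=4: Q has 4 at row 4, column 1; remove 5 from row 4 of P and reverse-bump: 5 enters row 3 and ejects 4; 4 enters row 2 and ejects 3; 3 enters row 1 and ejects 2. So w(4) = 2. P is now [[3], [4], [5]].
Step i=3: Q has 3 at row 3, column 1; remove 5 from row 3 of P and reverse-bump: 5 enters row 2 and ejects 4; 4 enters row 1 and ejects 3. So w(3) = 3. P is now [[4], [5]].
Step i=2: Q has 2 at row 2, column 1; remove 5 from row 2 of P and reverse-bump: 5 enters row 1 and ejects 4. So w(2) = 4. P is now [[5]].
Step i=1: Q has 1 at row 1, column 1; remove that cell from P, ejecting 5. So w(1) = 5. P is now [].

So w = 5 4 3 2 1.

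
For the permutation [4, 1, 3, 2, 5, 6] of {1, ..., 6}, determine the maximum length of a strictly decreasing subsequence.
3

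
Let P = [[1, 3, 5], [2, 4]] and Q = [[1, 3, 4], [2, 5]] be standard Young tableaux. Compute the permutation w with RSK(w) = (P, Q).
2 1 4 5 3

Reverse the RSK construction: for i from n down to 1, find the cell of Q containing i, remove the entry at that cell from P, and reverse-bump it up through P; the value ejected from row 1 is w(i).

Step i=5: Q has 5 at row 2, column 2; remove 4 from row 2 of P and reverse-bump: 4 enters row 1 and ejects 3. So w(5) = 3. P is now [[1, 4, 5], [2]].
Step i=4: Q has 4 at row 1, column 3; remove that cell from P, ejecting 5. So w(4) = 5. P is now [[1, 4], [2]].
Step i=3: Q has 3 at row 1, column 2; remove that cell from P, ejecting 4. So w(3) = 4. P is now [[1], [2]].
Step i=2: Q has 2 at row 2, column 1; remove 2 from row 2 of P and reverse-bump: 2 enters row 1 and ejects 1. So w(2) = 1. P is now [[2]].
Step i=1: Q has 1 at row 1, column 1; remove that cell from P, ejecting 2. So w(1) = 2. P is now [].

So w = 2 1 4 5 3.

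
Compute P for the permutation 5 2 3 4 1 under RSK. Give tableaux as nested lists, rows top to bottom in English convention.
Insert 5: appended to row 1. P = [[5]].
Insert 2: 2 bumps 5 from row 1; 5 starts row 2. P = [[2], [5]].
Insert 3: appended to row 1. P = [[2, 3], [5]].
Insert 4: appended to row 1. P = [[2, 3, 4], [5]].
Insert 1: 1 bumps 2 from row 1; 2 bumps 5 from row 2; 5 starts row 3. P = [[1, 3, 4], [2], [5]].

So P = [[1, 3, 4], [2], [5]].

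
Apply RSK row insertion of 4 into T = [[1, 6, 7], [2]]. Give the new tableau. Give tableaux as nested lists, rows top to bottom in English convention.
[[1, 4, 7], [2, 6]]

In row 1, 4 replaces 6 (the leftmost entry greater than 4); 6 is bumped to row 2. 6 is appended to row 2. The new tableau is [[1, 4, 7], [2, 6]].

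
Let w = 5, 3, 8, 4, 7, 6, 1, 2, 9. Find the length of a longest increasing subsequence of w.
4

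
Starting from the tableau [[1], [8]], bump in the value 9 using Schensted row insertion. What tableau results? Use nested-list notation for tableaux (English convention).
9 is larger than every entry of row 1, so it is appended to row 1. The new tableau is [[1, 9], [8]].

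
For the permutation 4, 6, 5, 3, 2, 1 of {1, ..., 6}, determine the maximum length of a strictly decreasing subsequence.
5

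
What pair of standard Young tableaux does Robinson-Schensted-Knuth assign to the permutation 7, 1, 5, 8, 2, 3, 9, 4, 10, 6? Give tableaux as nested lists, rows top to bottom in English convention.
P = [[1, 2, 3, 4, 6], [5, 8, 9, 10], [7]], Q = [[1, 3, 4, 7, 9], [2, 6, 8, 10], [5]]

Insert each entry of the permutation into P by Schensted row insertion, recording in Q the position of each new cell.

Insert 7: appended to row 1. P = [[7]].
Insert 1: 1 bumps 7 from row 1; 7 starts row 2. P = [[1], [7]].
Insert 5: appended to row 1. P = [[1, 5], [7]].
Insert 8: appended to row 1. P = [[1, 5, 8], [7]].
Insert 2: 2 bumps 5 from row 1; 5 bumps 7 from row 2; 7 starts row 3. P = [[1, 2, 8], [5], [7]].
Insert 3: 3 bumps 8 from row 1; 8 appends to row 2. P = [[1, 2, 3], [5, 8], [7]].
Insert 9: appended to row 1. P = [[1, 2, 3, 9], [5, 8], [7]].
Insert 4: 4 bumps 9 from row 1; 9 appends to row 2. P = [[1, 2, 3, 4], [5, 8, 9], [7]].
Insert 10: appended to row 1. P = [[1, 2, 3, 4, 10], [5, 8, 9], [7]].
Insert 6: 6 bumps 10 from row 1; 10 appends to row 2. P = [[1, 2, 3, 4, 6], [5, 8, 9, 10], [7]].

So P = [[1, 2, 3, 4, 6], [5, 8, 9, 10], [7]], Q = [[1, 3, 4, 7, 9], [2, 6, 8, 10], [5]].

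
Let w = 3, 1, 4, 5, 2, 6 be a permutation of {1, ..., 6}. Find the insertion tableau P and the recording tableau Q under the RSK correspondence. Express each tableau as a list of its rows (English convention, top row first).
P = [[1, 2, 5, 6], [3, 4]], Q = [[1, 3, 4, 6], [2, 5]]

Insert each entry of the permutation into P by Schensted row insertion, recording in Q the position of each new cell.

Insert 3: appended to row 1. P = [[3]], Q = [[1]].
Insert 1: 1 bumps 3 from row 1; 3 starts row 2. P = [[1], [3]], Q = [[1], [2]].
Insert 4: appended to row 1. P = [[1, 4], [3]], Q = [[1, 3], [2]].
Insert 5: appended to row 1. P = [[1, 4, 5], [3]], Q = [[1, 3, 4], [2]].
Insert 2: 2 bumps 4 from row 1; 4 appends to row 2. P = [[1, 2, 5], [3, 4]], Q = [[1, 3, 4], [2, 5]].
Insert 6: appended to row 1. P = [[1, 2, 5, 6], [3, 4]], Q = [[1, 3, 4, 6], [2, 5]].

So P = [[1, 2, 5, 6], [3, 4]], Q = [[1, 3, 4, 6], [2, 5]].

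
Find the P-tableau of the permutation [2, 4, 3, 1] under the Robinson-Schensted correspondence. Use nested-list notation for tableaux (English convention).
After inserting 2: P = [[2]].
After inserting 4: P = [[2, 4]].
After inserting 3: P = [[2, 3], [4]].
After inserting 1: P = [[1, 3], [2], [4]].

So P = [[1, 3], [2], [4]].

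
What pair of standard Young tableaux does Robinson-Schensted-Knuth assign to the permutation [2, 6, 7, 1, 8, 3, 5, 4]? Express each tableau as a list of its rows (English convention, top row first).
P = [[1, 3, 4, 8], [2, 5, 7], [6]], Q = [[1, 2, 3, 5], [4, 6, 7], [8]]

Insert each entry of the permutation into P by Schensted row insertion, recording in Q the position of each new cell.

Insert 2: appended to row 1. P = [[2]].
Insert 6: appended to row 1. P = [[2, 6]].
Insert 7: appended to row 1. P = [[2, 6, 7]].
Insert 1: 1 bumps 2 from row 1; 2 starts row 2. P = [[1, 6, 7], [2]].
Insert 8: appended to row 1. P = [[1, 6, 7, 8], [2]].
Insert 3: 3 bumps 6 from row 1; 6 appends to row 2. P = [[1, 3, 7, 8], [2, 6]].
Insert 5: 5 bumps 7 from row 1; 7 appends to row 2. P = [[1, 3, 5, 8], [2, 6, 7]].
Insert 4: 4 bumps 5 from row 1; 5 bumps 6 from row 2; 6 starts row 3. P = [[1, 3, 4, 8], [2, 5, 7], [6]].

So P = [[1, 3, 4, 8], [2, 5, 7], [6]], Q = [[1, 2, 3, 5], [4, 6, 7], [8]].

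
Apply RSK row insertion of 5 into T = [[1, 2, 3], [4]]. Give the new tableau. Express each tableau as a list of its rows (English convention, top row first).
5 is larger than every entry of row 1, so it is appended to row 1. The new tableau is [[1, 2, 3, 5], [4]].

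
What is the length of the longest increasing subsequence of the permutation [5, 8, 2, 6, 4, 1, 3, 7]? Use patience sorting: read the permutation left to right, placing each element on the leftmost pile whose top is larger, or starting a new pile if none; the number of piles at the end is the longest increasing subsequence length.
5: new pile. tops = [5]
8: new pile. tops = [5, 8]
2: onto pile 1 (replacing 5). tops = [2, 8]
6: onto pile 2 (replacing 8). tops = [2, 6]
4: onto pile 2 (replacing 6). tops = [2, 4]
1: onto pile 1 (replacing 2). tops = [1, 4]
3: onto pile 2 (replacing 4). tops = [1, 3]
7: new pile. tops = [1, 3, 7]

3 piles, so the longest increasing subsequence has length 3.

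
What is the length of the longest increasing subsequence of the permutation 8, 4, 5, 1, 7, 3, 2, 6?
3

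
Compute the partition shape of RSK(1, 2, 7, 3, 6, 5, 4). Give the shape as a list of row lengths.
[4, 1, 1, 1]

Row-insert each entry into an empty tableau.

After inserting 1: P = [[1]].
After inserting 2: P = [[1, 2]].
After inserting 7: P = [[1, 2, 7]].
After inserting 3: P = [[1, 2, 3], [7]].
After inserting 6: P = [[1, 2, 3, 6], [7]].
After inserting 5: P = [[1, 2, 3, 5], [6], [7]].
After inserting 4: P = [[1, 2, 3, 4], [5], [6], [7]].

The final insertion tableau P = [[1, 2, 3, 4], [5], [6], [7]] has shape [4, 1, 1, 1].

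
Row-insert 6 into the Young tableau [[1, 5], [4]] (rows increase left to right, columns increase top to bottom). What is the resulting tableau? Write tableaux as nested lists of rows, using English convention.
[[1, 5, 6], [4]]

6 is larger than every entry of row 1, so it is appended to row 1. The new tableau is [[1, 5, 6], [4]].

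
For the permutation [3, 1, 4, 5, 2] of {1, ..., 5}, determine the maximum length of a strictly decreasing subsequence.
2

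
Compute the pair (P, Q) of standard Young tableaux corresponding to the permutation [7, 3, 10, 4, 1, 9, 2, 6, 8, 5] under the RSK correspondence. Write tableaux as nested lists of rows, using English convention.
Insert each entry of the permutation into P by Schensted row insertion, recording in Q the position of each new cell.

Insert 7: appended to row 1. P = [[7]], Q = [[1]].
Insert 3: 3 bumps 7 from row 1; 7 starts row 2. P = [[3], [7]], Q = [[1], [2]].
Insert 10: appended to row 1. P = [[3, 10], [7]], Q = [[1, 3], [2]].
Insert 4: 4 bumps 10 from row 1; 10 appends to row 2. P = [[3, 4], [7, 10]], Q = [[1, 3], [2, 4]].
Insert 1: 1 bumps 3 from row 1; 3 bumps 7 from row 2; 7 starts row 3. P = [[1, 4], [3, 10], [7]], Q = [[1, 3], [2, 4], [5]].
Insert 9: appended to row 1. P = [[1, 4, 9], [3, 10], [7]], Q = [[1, 3, 6], [2, 4], [5]].
Insert 2: 2 bumps 4 from row 1; 4 bumps 10 from row 2; 10 appends to row 3. P = [[1, 2, 9], [3, 4], [7, 10]], Q = [[1, 3, 6], [2, 4], [5, 7]].
Insert 6: 6 bumps 9 from row 1; 9 appends to row 2. P = [[1, 2, 6], [3, 4, 9], [7, 10]], Q = [[1, 3, 6], [2, 4, 8], [5, 7]].
Insert 8: appended to row 1. P = [[1, 2, 6, 8], [3, 4, 9], [7, 10]], Q = [[1, 3, 6, 9], [2, 4, 8], [5, 7]].
Insert 5: 5 bumps 6 from row 1; 6 bumps 9 from row 2; 9 bumps 10 from row 3; 10 starts row 4. P = [[1, 2, 5, 8], [3, 4, 6], [7, 9], [10]], Q = [[1, 3, 6, 9], [2, 4, 8], [5, 7], [10]].

So P = [[1, 2, 5, 8], [3, 4, 6], [7, 9], [10]], Q = [[1, 3, 6, 9], [2, 4, 8], [5, 7], [10]].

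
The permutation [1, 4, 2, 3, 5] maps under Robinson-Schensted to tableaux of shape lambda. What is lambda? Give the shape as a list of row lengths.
[4, 1]

Row-insert each entry into an empty tableau.

After inserting 1: P = [[1]].
After inserting 4: P = [[1, 4]].
After inserting 2: P = [[1, 2], [4]].
After inserting 3: P = [[1, 2, 3], [4]].
After inserting 5: P = [[1, 2, 3, 5], [4]].

The final insertion tableau P = [[1, 2, 3, 5], [4]] has shape [4, 1].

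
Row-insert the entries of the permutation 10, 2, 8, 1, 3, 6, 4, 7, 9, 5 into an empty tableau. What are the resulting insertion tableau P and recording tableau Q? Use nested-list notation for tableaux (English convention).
P = [[1, 3, 4, 5, 9], [2, 6, 7], [8], [10]], Q = [[1, 3, 6, 8, 9], [2, 5, 10], [4], [7]]

Insert each entry of the permutation into P by Schensted row insertion, recording in Q the position of each new cell.

Insert 10: appended to row 1. P = [[10]].
Insert 2: 2 bumps 10 from row 1; 10 starts row 2. P = [[2], [10]].
Insert 8: appended to row 1. P = [[2, 8], [10]].
Insert 1: 1 bumps 2 from row 1; 2 bumps 10 from row 2; 10 starts row 3. P = [[1, 8], [2], [10]].
Insert 3: 3 bumps 8 from row 1; 8 appends to row 2. P = [[1, 3], [2, 8], [10]].
Insert 6: appended to row 1. P = [[1, 3, 6], [2, 8], [10]].
Insert 4: 4 bumps 6 from row 1; 6 bumps 8 from row 2; 8 bumps 10 from row 3; 10 starts row 4. P = [[1, 3, 4], [2, 6], [8], [10]].
Insert 7: appended to row 1. P = [[1, 3, 4, 7], [2, 6], [8], [10]].
Insert 9: appended to row 1. P = [[1, 3, 4, 7, 9], [2, 6], [8], [10]].
Insert 5: 5 bumps 7 from row 1; 7 appends to row 2. P = [[1, 3, 4, 5, 9], [2, 6, 7], [8], [10]].

So P = [[1, 3, 4, 5, 9], [2, 6, 7], [8], [10]], Q = [[1, 3, 6, 8, 9], [2, 5, 10], [4], [7]].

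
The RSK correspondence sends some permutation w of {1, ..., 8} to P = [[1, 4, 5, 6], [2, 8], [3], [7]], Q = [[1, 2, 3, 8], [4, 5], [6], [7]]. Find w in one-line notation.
Reverse the RSK construction: for i from n down to 1, find the cell of Q containing i, remove the entry at that cell from P, and reverse-bump it up through P; the value ejected from row 1 is w(i).

Step i=8: Q has 8 at row 1, column 4; remove that cell from P, ejecting 6. So w(8) = 6. P is now [[1, 4, 5], [2, 8], [3], [7]].
Step i=7: Q has 7 at row 4, column 1; remove 7 from row 4 of P and reverse-bump: 7 enters row 3 and ejects 3; 3 enters row 2 and ejects 2; 2 enters row 1 and ejects 1. So w(7) = 1. P is now [[2, 4, 5], [3, 8], [7]].
Step i=6: Q has 6 at row 3, column 1; remove 7 from row 3 of P and reverse-bump: 7 enters row 2 and ejects 3; 3 enters row 1 and ejects 2. So w(6) = 2. P is now [[3, 4, 5], [7, 8]].
Step i=5: Q has 5 at row 2, column 2; remove 8 from row 2 of P and reverse-bump: 8 enters row 1 and ejects 5. So w(5) = 5. P is now [[3, 4, 8], [7]].
Step i=4: Q has 4 at row 2, column 1; remove 7 from row 2 of P and reverse-bump: 7 enters row 1 and ejects 4. So w(4) = 4. P is now [[3, 7, 8]].
Step i=3: Q has 3 at row 1, column 3; remove that cell from P, ejecting 8. So w(3) = 8. P is now [[3, 7]].
Step i=2: Q has 2 at row 1, column 2; remove that cell from P, ejecting 7. So w(2) = 7. P is now [[3]].
Step i=1: Q has 1 at row 1, column 1; remove that cell from P, ejecting 3. So w(1) = 3. P is now [].

So w = 3 7 8 4 5 2 1 6.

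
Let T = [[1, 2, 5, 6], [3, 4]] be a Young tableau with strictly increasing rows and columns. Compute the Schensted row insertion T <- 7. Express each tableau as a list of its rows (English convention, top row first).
[[1, 2, 5, 6, 7], [3, 4]]

7 is larger than every entry of row 1, so it is appended to row 1. The new tableau is [[1, 2, 5, 6, 7], [3, 4]].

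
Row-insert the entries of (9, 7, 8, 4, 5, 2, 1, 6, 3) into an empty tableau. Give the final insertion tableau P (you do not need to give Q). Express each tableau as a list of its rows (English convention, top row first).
P = [[1, 3, 6], [2, 5], [4, 8], [7], [9]]

Insert 9: appended to row 1. P = [[9]].
Insert 7: 7 bumps 9 from row 1; 9 starts row 2. P = [[7], [9]].
Insert 8: appended to row 1. P = [[7, 8], [9]].
Insert 4: 4 bumps 7 from row 1; 7 bumps 9 from row 2; 9 starts row 3. P = [[4, 8], [7], [9]].
Insert 5: 5 bumps 8 from row 1; 8 appends to row 2. P = [[4, 5], [7, 8], [9]].
Insert 2: 2 bumps 4 from row 1; 4 bumps 7 from row 2; 7 bumps 9 from row 3; 9 starts row 4. P = [[2, 5], [4, 8], [7], [9]].
Insert 1: 1 bumps 2 from row 1; 2 bumps 4 from row 2; 4 bumps 7 from row 3; 7 bumps 9 from row 4; 9 starts row 5. P = [[1, 5], [2, 8], [4], [7], [9]].
Insert 6: appended to row 1. P = [[1, 5, 6], [2, 8], [4], [7], [9]].
Insert 3: 3 bumps 5 from row 1; 5 bumps 8 from row 2; 8 appends to row 3. P = [[1, 3, 6], [2, 5], [4, 8], [7], [9]].

So P = [[1, 3, 6], [2, 5], [4, 8], [7], [9]].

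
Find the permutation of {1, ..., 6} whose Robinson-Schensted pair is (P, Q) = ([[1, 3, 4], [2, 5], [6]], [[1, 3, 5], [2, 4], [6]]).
2 1 6 3 5 4

Reverse the RSK construction: for i from n down to 1, find the cell of Q containing i, remove the entry at that cell from P, and reverse-bump it up through P; the value ejected from row 1 is w(i).

Step i=6: Q has 6 at row 3, column 1; remove 6 from row 3 of P and reverse-bump: 6 enters row 2 and ejects 5; 5 enters row 1 and ejects 4. So w(6) = 4. P is now [[1, 3, 5], [2, 6]].
Step i=5: Q has 5 at row 1, column 3; remove that cell from P, ejecting 5. So w(5) = 5. P is now [[1, 3], [2, 6]].
Step i=4: Q has 4 at row 2, column 2; remove 6 from row 2 of P and reverse-bump: 6 enters row 1 and ejects 3. So w(4) = 3. P is now [[1, 6], [2]].
Step i=3: Q has 3 at row 1, column 2; remove that cell from P, ejecting 6. So w(3) = 6. P is now [[1], [2]].
Step i=2: Q has 2 at row 2, column 1; remove 2 from row 2 of P and reverse-bump: 2 enters row 1 and ejects 1. So w(2) = 1. P is now [[2]].
Step i=1: Q has 1 at row 1, column 1; remove that cell from P, ejecting 2. So w(1) = 2. P is now [].

So w = 2 1 6 3 5 4.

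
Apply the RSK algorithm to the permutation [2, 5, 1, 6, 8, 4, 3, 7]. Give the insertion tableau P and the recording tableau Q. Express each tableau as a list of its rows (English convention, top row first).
P = [[1, 3, 6, 7], [2, 4, 8], [5]], Q = [[1, 2, 4, 5], [3, 6, 8], [7]]

Insert each entry of the permutation into P by Schensted row insertion, recording in Q the position of each new cell.

After inserting 2: P = [[2]].
After inserting 5: P = [[2, 5]].
After inserting 1: P = [[1, 5], [2]].
After inserting 6: P = [[1, 5, 6], [2]].
After inserting 8: P = [[1, 5, 6, 8], [2]].
After inserting 4: P = [[1, 4, 6, 8], [2, 5]].
After inserting 3: P = [[1, 3, 6, 8], [2, 4], [5]].
After inserting 7: P = [[1, 3, 6, 7], [2, 4, 8], [5]].

So P = [[1, 3, 6, 7], [2, 4, 8], [5]], Q = [[1, 2, 4, 5], [3, 6, 8], [7]].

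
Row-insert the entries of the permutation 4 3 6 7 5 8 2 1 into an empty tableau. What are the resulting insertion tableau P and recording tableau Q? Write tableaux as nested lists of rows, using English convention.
P = [[1, 5, 7, 8], [2, 6], [3], [4]], Q = [[1, 3, 4, 6], [2, 5], [7], [8]]

Insert each entry of the permutation into P by Schensted row insertion, recording in Q the position of each new cell.

Insert 4: appended to row 1. P = [[4]].
Insert 3: 3 bumps 4 from row 1; 4 starts row 2. P = [[3], [4]].
Insert 6: appended to row 1. P = [[3, 6], [4]].
Insert 7: appended to row 1. P = [[3, 6, 7], [4]].
Insert 5: 5 bumps 6 from row 1; 6 appends to row 2. P = [[3, 5, 7], [4, 6]].
Insert 8: appended to row 1. P = [[3, 5, 7, 8], [4, 6]].
Insert 2: 2 bumps 3 from row 1; 3 bumps 4 from row 2; 4 starts row 3. P = [[2, 5, 7, 8], [3, 6], [4]].
Insert 1: 1 bumps 2 from row 1; 2 bumps 3 from row 2; 3 bumps 4 from row 3; 4 starts row 4. P = [[1, 5, 7, 8], [2, 6], [3], [4]].

So P = [[1, 5, 7, 8], [2, 6], [3], [4]], Q = [[1, 3, 4, 6], [2, 5], [7], [8]].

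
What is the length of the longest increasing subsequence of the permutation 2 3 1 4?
3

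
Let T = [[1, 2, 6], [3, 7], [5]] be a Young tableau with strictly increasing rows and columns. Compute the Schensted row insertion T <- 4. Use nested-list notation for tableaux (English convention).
In row 1, 4 replaces 6 (the leftmost entry greater than 4); 6 is bumped to row 2. In row 2, 6 replaces 7 (the leftmost entry greater than 6); 7 is bumped to row 3. 7 is appended to row 3. The new tableau is [[1, 2, 4], [3, 6], [5, 7]].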